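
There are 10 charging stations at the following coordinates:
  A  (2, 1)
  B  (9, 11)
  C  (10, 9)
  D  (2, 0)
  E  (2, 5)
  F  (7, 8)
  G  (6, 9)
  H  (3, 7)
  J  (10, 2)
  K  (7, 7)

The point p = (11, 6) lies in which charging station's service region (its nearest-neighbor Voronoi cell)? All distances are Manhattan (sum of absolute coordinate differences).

C

d(p,A) = |11−2| + |6−1| = 9 + 5 = 14
d(p,B) = |11−9| + |6−11| = 2 + 5 = 7
d(p,C) = |11−10| + |6−9| = 1 + 3 = 4
d(p,D) = |11−2| + |6−0| = 9 + 6 = 15
d(p,E) = |11−2| + |6−5| = 9 + 1 = 10
d(p,F) = |11−7| + |6−8| = 4 + 2 = 6
d(p,G) = |11−6| + |6−9| = 5 + 3 = 8
d(p,H) = |11−3| + |6−7| = 8 + 1 = 9
d(p,J) = |11−10| + |6−2| = 1 + 4 = 5
d(p,K) = |11−7| + |6−7| = 4 + 1 = 5
Minimum is at C.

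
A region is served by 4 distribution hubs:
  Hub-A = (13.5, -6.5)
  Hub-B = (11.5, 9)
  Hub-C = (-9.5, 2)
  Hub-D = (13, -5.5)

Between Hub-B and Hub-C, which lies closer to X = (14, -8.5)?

Hub-B

Compare squared distances:
d²(X, Hub-B) = (14−11.5)² + (-8.5−9)² = 6.25 + 306.25 = 312.5
d²(X, Hub-C) = (14−(-9.5))² + (-8.5−2)² = 552.25 + 110.25 = 662.5
312.5 < 662.5, so Hub-B is closer.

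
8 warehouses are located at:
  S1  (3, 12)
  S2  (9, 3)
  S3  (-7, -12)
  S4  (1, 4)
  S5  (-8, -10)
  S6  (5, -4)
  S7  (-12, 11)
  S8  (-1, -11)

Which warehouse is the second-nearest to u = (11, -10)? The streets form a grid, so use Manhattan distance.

d(u,S1) = |11−3| + |-10−12| = 8 + 22 = 30
d(u,S2) = |11−9| + |-10−3| = 2 + 13 = 15
d(u,S3) = |11−(-7)| + |-10−(-12)| = 18 + 2 = 20
d(u,S4) = |11−1| + |-10−4| = 10 + 14 = 24
d(u,S5) = |11−(-8)| + |-10−(-10)| = 19 + 0 = 19
d(u,S6) = |11−5| + |-10−(-4)| = 6 + 6 = 12
d(u,S7) = |11−(-12)| + |-10−11| = 23 + 21 = 44
d(u,S8) = |11−(-1)| + |-10−(-11)| = 12 + 1 = 13
Sorted ascending: S6, S8, S2, … — the second-nearest is S8.

S8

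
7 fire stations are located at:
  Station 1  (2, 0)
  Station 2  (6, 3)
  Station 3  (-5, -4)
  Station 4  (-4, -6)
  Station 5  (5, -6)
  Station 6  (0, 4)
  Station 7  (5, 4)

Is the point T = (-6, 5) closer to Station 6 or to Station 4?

Compare squared distances:
d²(T, Station 6) = (-6−0)² + (5−4)² = 36 + 1 = 37
d²(T, Station 4) = (-6−(-4))² + (5−(-6))² = 4 + 121 = 125
37 < 125, so Station 6 is closer.

Station 6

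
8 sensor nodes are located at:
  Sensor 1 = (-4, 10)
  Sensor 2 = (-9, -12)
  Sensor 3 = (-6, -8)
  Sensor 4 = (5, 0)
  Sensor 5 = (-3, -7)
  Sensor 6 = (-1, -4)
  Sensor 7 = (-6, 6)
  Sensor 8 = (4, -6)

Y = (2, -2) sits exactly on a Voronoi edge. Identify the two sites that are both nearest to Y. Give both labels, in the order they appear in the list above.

Sensor 4 and Sensor 6

Squared distances from Y to each site:
d²(Y, Sensor 1) = (2−(-4))² + (-2−10)² = 36 + 144 = 180
d²(Y, Sensor 2) = (2−(-9))² + (-2−(-12))² = 121 + 100 = 221
d²(Y, Sensor 3) = (2−(-6))² + (-2−(-8))² = 64 + 36 = 100
d²(Y, Sensor 4) = (2−5)² + (-2−0)² = 9 + 4 = 13
d²(Y, Sensor 5) = (2−(-3))² + (-2−(-7))² = 25 + 25 = 50
d²(Y, Sensor 6) = (2−(-1))² + (-2−(-4))² = 9 + 4 = 13
d²(Y, Sensor 7) = (2−(-6))² + (-2−6)² = 64 + 64 = 128
d²(Y, Sensor 8) = (2−4)² + (-2−(-6))² = 4 + 16 = 20
Y is equidistant from Sensor 4 and Sensor 6 (both at squared distance 13), and every other site is strictly farther — so Y lies on the Sensor 4–Sensor 6 Voronoi edge.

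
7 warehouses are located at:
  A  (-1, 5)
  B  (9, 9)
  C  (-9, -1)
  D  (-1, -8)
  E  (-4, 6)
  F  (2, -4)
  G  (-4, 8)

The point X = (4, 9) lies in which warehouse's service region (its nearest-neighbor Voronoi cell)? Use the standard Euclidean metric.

B

Compare squared distances (the ordering matches that of the actual distances):
|XA|² = 25 + 16 = 41
|XB|² = 25 + 0 = 25
|XC|² = 169 + 100 = 269
|XD|² = 25 + 289 = 314
|XE|² = 64 + 9 = 73
|XF|² = 4 + 169 = 173
|XG|² = 64 + 1 = 65
The smallest is to B, so X lies in the Voronoi region of B.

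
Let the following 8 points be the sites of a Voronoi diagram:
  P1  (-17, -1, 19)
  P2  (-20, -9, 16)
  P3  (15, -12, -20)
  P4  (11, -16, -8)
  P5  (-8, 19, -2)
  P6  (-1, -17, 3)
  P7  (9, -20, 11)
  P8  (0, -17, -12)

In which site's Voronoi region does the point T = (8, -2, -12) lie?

P3

Squared Euclidean distances:
|TP1|² = (8−(-17))² + (-2−(-1))² + (-12−19)² = 625 + 1 + 961 = 1587
|TP2|² = (8−(-20))² + (-2−(-9))² + (-12−16)² = 784 + 49 + 784 = 1617
|TP3|² = (8−15)² + (-2−(-12))² + (-12−(-20))² = 49 + 100 + 64 = 213
|TP4|² = (8−11)² + (-2−(-16))² + (-12−(-8))² = 9 + 196 + 16 = 221
|TP5|² = (8−(-8))² + (-2−19)² + (-12−(-2))² = 256 + 441 + 100 = 797
|TP6|² = (8−(-1))² + (-2−(-17))² + (-12−3)² = 81 + 225 + 225 = 531
|TP7|² = (8−9)² + (-2−(-20))² + (-12−11)² = 1 + 324 + 529 = 854
|TP8|² = (8−0)² + (-2−(-17))² + (-12−(-12))² = 64 + 225 + 0 = 289
Minimum is at P3.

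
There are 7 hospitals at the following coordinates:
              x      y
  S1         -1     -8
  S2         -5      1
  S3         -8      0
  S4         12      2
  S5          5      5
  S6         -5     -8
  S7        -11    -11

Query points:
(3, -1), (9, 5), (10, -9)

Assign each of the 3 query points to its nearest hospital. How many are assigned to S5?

(3, -1) — d² to each: S1:65, S2:68, S3:122, S4:90, S5:40, S6:113, S7:296 → nearest is S5
(9, 5) — d² to each: S1:269, S2:212, S3:314, S4:18, S5:16, S6:365, S7:656 → nearest is S5
(10, -9) — d² to each: S1:122, S2:325, S3:405, S4:125, S5:221, S6:226, S7:445 → nearest is S1
2 of the 3 points have S5 as nearest.

2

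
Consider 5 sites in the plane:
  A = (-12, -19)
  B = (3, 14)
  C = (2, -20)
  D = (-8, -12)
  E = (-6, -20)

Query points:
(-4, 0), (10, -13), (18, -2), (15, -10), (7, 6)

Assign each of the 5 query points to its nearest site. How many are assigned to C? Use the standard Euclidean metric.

2

(-4, 0) — d² to each: A:425, B:245, C:436, D:160, E:404 → nearest is D
(10, -13) — d² to each: A:520, B:778, C:113, D:325, E:305 → nearest is C
(18, -2) — d² to each: A:1189, B:481, C:580, D:776, E:900 → nearest is B
(15, -10) — d² to each: A:810, B:720, C:269, D:533, E:541 → nearest is C
(7, 6) — d² to each: A:986, B:80, C:701, D:549, E:845 → nearest is B
2 of the 5 points have C as nearest.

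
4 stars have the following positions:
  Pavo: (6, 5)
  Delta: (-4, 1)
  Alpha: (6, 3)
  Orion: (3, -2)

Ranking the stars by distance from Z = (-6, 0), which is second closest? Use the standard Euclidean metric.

Squared Euclidean distances:
d²(Z, Pavo) = (-6−6)² + (0−5)² = 144 + 25 = 169
d²(Z, Delta) = (-6−(-4))² + (0−1)² = 4 + 1 = 5
d²(Z, Alpha) = (-6−6)² + (0−3)² = 144 + 9 = 153
d²(Z, Orion) = (-6−3)² + (0−(-2))² = 81 + 4 = 85
Sorted ascending: Delta, Orion, Alpha, … — the second-nearest is Orion.

Orion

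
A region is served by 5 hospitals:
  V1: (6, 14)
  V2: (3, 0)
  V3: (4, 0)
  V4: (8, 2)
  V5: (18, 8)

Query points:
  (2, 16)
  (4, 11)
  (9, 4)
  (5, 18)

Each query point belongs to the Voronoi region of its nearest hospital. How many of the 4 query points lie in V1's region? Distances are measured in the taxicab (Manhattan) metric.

3

(2, 16) — d to each: V1:6, V2:17, V3:18, V4:20, V5:24 → nearest is V1
(4, 11) — d to each: V1:5, V2:12, V3:11, V4:13, V5:17 → nearest is V1
(9, 4) — d to each: V1:13, V2:10, V3:9, V4:3, V5:13 → nearest is V4
(5, 18) — d to each: V1:5, V2:20, V3:19, V4:19, V5:23 → nearest is V1
3 of the 4 points have V1 as nearest.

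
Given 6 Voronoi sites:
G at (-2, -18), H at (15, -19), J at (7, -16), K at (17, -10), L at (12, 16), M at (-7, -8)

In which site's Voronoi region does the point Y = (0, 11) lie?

Since √ is increasing, it suffices to compare squared distances:
|YG|² = (0−(-2))² + (11−(-18))² = 4 + 841 = 845
|YH|² = (0−15)² + (11−(-19))² = 225 + 900 = 1125
|YJ|² = (0−7)² + (11−(-16))² = 49 + 729 = 778
|YK|² = (0−17)² + (11−(-10))² = 289 + 441 = 730
|YL|² = (0−12)² + (11−16)² = 144 + 25 = 169
|YM|² = (0−(-7))² + (11−(-8))² = 49 + 361 = 410
The smallest is to L, so Y lies in the Voronoi region of L.

L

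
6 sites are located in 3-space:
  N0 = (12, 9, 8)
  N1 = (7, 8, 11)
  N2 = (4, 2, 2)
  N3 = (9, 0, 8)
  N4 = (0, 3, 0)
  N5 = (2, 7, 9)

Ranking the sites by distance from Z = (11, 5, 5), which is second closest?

Squared Euclidean distances:
|ZN0|² = 1 + 16 + 9 = 26
|ZN1|² = 16 + 9 + 36 = 61
|ZN2|² = 49 + 9 + 9 = 67
|ZN3|² = 4 + 25 + 9 = 38
|ZN4|² = 121 + 4 + 25 = 150
|ZN5|² = 81 + 4 + 16 = 101
Sorted ascending: N0, N3, N1, … — the second-nearest is N3.

N3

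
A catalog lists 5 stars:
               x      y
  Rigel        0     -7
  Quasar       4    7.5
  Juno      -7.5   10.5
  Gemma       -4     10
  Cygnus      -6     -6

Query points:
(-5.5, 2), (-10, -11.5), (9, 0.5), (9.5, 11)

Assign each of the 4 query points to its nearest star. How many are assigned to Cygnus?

2

(-5.5, 2) — d² to each: Rigel:111.25, Quasar:120.5, Juno:76.25, Gemma:66.25, Cygnus:64.25 → nearest is Cygnus
(-10, -11.5) — d² to each: Rigel:120.25, Quasar:557, Juno:490.25, Gemma:498.25, Cygnus:46.25 → nearest is Cygnus
(9, 0.5) — d² to each: Rigel:137.25, Quasar:74, Juno:372.25, Gemma:259.25, Cygnus:267.25 → nearest is Quasar
(9.5, 11) — d² to each: Rigel:414.25, Quasar:42.5, Juno:289.25, Gemma:183.25, Cygnus:529.25 → nearest is Quasar
2 of the 4 points have Cygnus as nearest.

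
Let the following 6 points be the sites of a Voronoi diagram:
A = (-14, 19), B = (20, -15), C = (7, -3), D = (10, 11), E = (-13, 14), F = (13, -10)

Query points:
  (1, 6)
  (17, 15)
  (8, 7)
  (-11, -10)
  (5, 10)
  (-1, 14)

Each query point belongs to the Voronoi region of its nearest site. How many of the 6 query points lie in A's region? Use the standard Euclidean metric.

0

(1, 6) — d² to each: A:394, B:802, C:117, D:106, E:260, F:400 → nearest is D
(17, 15) — d² to each: A:977, B:909, C:424, D:65, E:901, F:641 → nearest is D
(8, 7) — d² to each: A:628, B:628, C:101, D:20, E:490, F:314 → nearest is D
(-11, -10) — d² to each: A:850, B:986, C:373, D:882, E:580, F:576 → nearest is C
(5, 10) — d² to each: A:442, B:850, C:173, D:26, E:340, F:464 → nearest is D
(-1, 14) — d² to each: A:194, B:1282, C:353, D:130, E:144, F:772 → nearest is D
0 of the 6 points have A as nearest.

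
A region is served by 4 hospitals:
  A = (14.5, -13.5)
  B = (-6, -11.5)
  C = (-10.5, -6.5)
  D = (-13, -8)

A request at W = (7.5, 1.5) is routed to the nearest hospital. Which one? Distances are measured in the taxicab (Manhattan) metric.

d(W,A) = |7.5−14.5| + |1.5−(-13.5)| = 7 + 15 = 22
d(W,B) = |7.5−(-6)| + |1.5−(-11.5)| = 13.5 + 13 = 26.5
d(W,C) = |7.5−(-10.5)| + |1.5−(-6.5)| = 18 + 8 = 26
d(W,D) = |7.5−(-13)| + |1.5−(-8)| = 20.5 + 9.5 = 30
The smallest is to A, so W lies in the Voronoi region of A.

A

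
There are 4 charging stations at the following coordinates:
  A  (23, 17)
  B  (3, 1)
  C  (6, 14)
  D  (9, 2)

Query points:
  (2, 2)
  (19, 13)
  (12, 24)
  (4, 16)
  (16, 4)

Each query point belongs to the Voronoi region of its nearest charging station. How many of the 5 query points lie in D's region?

(2, 2) — d² to each: A:666, B:2, C:160, D:49 → nearest is B
(19, 13) — d² to each: A:32, B:400, C:170, D:221 → nearest is A
(12, 24) — d² to each: A:170, B:610, C:136, D:493 → nearest is C
(4, 16) — d² to each: A:362, B:226, C:8, D:221 → nearest is C
(16, 4) — d² to each: A:218, B:178, C:200, D:53 → nearest is D
1 of the 5 points has D as nearest.

1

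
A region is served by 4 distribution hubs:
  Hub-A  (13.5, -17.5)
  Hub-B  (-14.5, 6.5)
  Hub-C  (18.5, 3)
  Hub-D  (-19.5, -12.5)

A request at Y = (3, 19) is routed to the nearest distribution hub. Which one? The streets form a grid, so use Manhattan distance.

Hub-B

d(Y, Hub-A) = |3−13.5| + |19−(-17.5)| = 10.5 + 36.5 = 47
d(Y, Hub-B) = |3−(-14.5)| + |19−6.5| = 17.5 + 12.5 = 30
d(Y, Hub-C) = |3−18.5| + |19−3| = 15.5 + 16 = 31.5
d(Y, Hub-D) = |3−(-19.5)| + |19−(-12.5)| = 22.5 + 31.5 = 54
Hub-B is nearest.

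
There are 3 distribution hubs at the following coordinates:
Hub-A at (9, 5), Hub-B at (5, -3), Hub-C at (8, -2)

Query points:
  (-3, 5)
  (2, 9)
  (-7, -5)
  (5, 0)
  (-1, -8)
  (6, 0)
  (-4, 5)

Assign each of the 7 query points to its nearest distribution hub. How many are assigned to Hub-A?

(-3, 5) — d² to each: Hub-A:144, Hub-B:128, Hub-C:170 → nearest is Hub-B
(2, 9) — d² to each: Hub-A:65, Hub-B:153, Hub-C:157 → nearest is Hub-A
(-7, -5) — d² to each: Hub-A:356, Hub-B:148, Hub-C:234 → nearest is Hub-B
(5, 0) — d² to each: Hub-A:41, Hub-B:9, Hub-C:13 → nearest is Hub-B
(-1, -8) — d² to each: Hub-A:269, Hub-B:61, Hub-C:117 → nearest is Hub-B
(6, 0) — d² to each: Hub-A:34, Hub-B:10, Hub-C:8 → nearest is Hub-C
(-4, 5) — d² to each: Hub-A:169, Hub-B:145, Hub-C:193 → nearest is Hub-B
1 of the 7 points has Hub-A as nearest.

1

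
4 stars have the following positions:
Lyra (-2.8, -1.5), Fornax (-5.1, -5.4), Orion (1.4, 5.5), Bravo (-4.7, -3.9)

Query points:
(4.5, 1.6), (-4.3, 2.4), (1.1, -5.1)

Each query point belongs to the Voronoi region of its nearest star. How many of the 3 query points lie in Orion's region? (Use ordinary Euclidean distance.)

(4.5, 1.6) — d² to each: Lyra:62.9, Fornax:141.16, Orion:24.82, Bravo:114.89 → nearest is Orion
(-4.3, 2.4) — d² to each: Lyra:17.46, Fornax:61.48, Orion:42.1, Bravo:39.85 → nearest is Lyra
(1.1, -5.1) — d² to each: Lyra:28.17, Fornax:38.53, Orion:112.45, Bravo:35.08 → nearest is Lyra
1 of the 3 points has Orion as nearest.

1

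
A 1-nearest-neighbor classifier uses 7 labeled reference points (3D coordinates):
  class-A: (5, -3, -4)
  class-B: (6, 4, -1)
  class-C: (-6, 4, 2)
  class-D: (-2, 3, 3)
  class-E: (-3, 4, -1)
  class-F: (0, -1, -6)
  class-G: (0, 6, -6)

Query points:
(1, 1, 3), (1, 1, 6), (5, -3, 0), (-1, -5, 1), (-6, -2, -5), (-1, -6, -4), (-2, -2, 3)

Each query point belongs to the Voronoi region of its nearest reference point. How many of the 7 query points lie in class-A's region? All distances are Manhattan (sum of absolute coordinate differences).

1

(1, 1, 3) — d to each: class-A:15, class-B:12, class-C:11, class-D:5, class-E:11, class-F:12, class-G:15 → nearest is class-D
(1, 1, 6) — d to each: class-A:18, class-B:15, class-C:14, class-D:8, class-E:14, class-F:15, class-G:18 → nearest is class-D
(5, -3, 0) — d to each: class-A:4, class-B:9, class-C:20, class-D:16, class-E:16, class-F:13, class-G:20 → nearest is class-A
(-1, -5, 1) — d to each: class-A:13, class-B:18, class-C:15, class-D:11, class-E:13, class-F:12, class-G:19 → nearest is class-D
(-6, -2, -5) — d to each: class-A:13, class-B:22, class-C:13, class-D:17, class-E:13, class-F:8, class-G:15 → nearest is class-F
(-1, -6, -4) — d to each: class-A:9, class-B:20, class-C:21, class-D:17, class-E:15, class-F:8, class-G:15 → nearest is class-F
(-2, -2, 3) — d to each: class-A:15, class-B:18, class-C:11, class-D:5, class-E:11, class-F:12, class-G:19 → nearest is class-D
1 of the 7 points has class-A as nearest.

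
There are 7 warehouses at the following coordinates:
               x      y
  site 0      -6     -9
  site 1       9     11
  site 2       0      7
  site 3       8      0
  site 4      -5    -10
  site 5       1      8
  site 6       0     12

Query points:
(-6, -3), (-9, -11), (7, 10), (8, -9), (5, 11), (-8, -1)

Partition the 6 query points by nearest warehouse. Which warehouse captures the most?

site 0

(-6, -3) — d² to each: site 0:36, site 1:421, site 2:136, site 3:205, site 4:50, site 5:170, site 6:261 → nearest is site 0
(-9, -11) — d² to each: site 0:13, site 1:808, site 2:405, site 3:410, site 4:17, site 5:461, site 6:610 → nearest is site 0
(7, 10) — d² to each: site 0:530, site 1:5, site 2:58, site 3:101, site 4:544, site 5:40, site 6:53 → nearest is site 1
(8, -9) — d² to each: site 0:196, site 1:401, site 2:320, site 3:81, site 4:170, site 5:338, site 6:505 → nearest is site 3
(5, 11) — d² to each: site 0:521, site 1:16, site 2:41, site 3:130, site 4:541, site 5:25, site 6:26 → nearest is site 1
(-8, -1) — d² to each: site 0:68, site 1:433, site 2:128, site 3:257, site 4:90, site 5:162, site 6:233 → nearest is site 0
Tally — site 0:3, site 1:2, site 3:1. site 0 captures the most (3).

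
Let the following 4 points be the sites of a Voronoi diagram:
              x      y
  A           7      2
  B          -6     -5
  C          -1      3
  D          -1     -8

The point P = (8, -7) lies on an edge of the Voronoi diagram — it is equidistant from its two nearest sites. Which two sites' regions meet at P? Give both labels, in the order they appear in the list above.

A and D

Squared distances from P to each site:
|PA|² = (8−7)² + (-7−2)² = 1 + 81 = 82
|PB|² = (8−(-6))² + (-7−(-5))² = 196 + 4 = 200
|PC|² = (8−(-1))² + (-7−3)² = 81 + 100 = 181
|PD|² = (8−(-1))² + (-7−(-8))² = 81 + 1 = 82
P is equidistant from A and D (both at squared distance 82), and every other site is strictly farther — so P lies on the A–D Voronoi edge.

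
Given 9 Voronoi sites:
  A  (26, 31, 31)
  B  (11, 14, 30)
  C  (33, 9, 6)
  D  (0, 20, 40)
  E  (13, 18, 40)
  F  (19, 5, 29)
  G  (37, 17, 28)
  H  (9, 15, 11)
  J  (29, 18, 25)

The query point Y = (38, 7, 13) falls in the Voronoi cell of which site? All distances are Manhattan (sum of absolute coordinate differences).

d(Y,A) = |38−26| + |7−31| + |13−31| = 12 + 24 + 18 = 54
d(Y,B) = |38−11| + |7−14| + |13−30| = 27 + 7 + 17 = 51
d(Y,C) = |38−33| + |7−9| + |13−6| = 5 + 2 + 7 = 14
d(Y,D) = |38−0| + |7−20| + |13−40| = 38 + 13 + 27 = 78
d(Y,E) = |38−13| + |7−18| + |13−40| = 25 + 11 + 27 = 63
d(Y,F) = |38−19| + |7−5| + |13−29| = 19 + 2 + 16 = 37
d(Y,G) = |38−37| + |7−17| + |13−28| = 1 + 10 + 15 = 26
d(Y,H) = |38−9| + |7−15| + |13−11| = 29 + 8 + 2 = 39
d(Y,J) = |38−29| + |7−18| + |13−25| = 9 + 11 + 12 = 32
The smallest is to C, so Y lies in the Voronoi region of C.

C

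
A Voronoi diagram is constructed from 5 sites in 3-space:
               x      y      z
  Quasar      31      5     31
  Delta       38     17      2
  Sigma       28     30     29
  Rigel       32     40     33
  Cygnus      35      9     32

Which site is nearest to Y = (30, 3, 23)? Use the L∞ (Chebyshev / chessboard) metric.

Quasar

d(Y, Quasar) = max(1, 2, 8) = 8
d(Y, Delta) = max(8, 14, 21) = 21
d(Y, Sigma) = max(2, 27, 6) = 27
d(Y, Rigel) = max(2, 37, 10) = 37
d(Y, Cygnus) = max(5, 6, 9) = 9
The smallest is to Quasar, so Y lies in the Voronoi region of Quasar.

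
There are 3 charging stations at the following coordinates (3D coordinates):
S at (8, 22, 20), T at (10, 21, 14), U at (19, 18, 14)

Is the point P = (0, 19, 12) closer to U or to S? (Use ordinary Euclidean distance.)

S

Compare squared distances:
|PU|² = (0−19)² + (19−18)² + (12−14)² = 361 + 1 + 4 = 366
|PS|² = (0−8)² + (19−22)² + (12−20)² = 64 + 9 + 64 = 137
366 > 137, so S is closer.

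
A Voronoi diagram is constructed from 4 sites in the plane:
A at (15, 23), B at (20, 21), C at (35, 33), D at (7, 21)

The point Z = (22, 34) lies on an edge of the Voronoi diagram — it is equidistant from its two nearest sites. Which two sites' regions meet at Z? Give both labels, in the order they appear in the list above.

Squared distances from Z to each site:
|ZA|² = (22−15)² + (34−23)² = 49 + 121 = 170
|ZB|² = (22−20)² + (34−21)² = 4 + 169 = 173
|ZC|² = (22−35)² + (34−33)² = 169 + 1 = 170
|ZD|² = (22−7)² + (34−21)² = 225 + 169 = 394
Z is equidistant from A and C (both at squared distance 170), and every other site is strictly farther — so Z lies on the A–C Voronoi edge.

A and C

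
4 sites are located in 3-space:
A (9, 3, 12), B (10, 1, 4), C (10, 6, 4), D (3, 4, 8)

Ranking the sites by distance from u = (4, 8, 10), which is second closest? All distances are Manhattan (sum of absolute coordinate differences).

d(u,A) = |4−9| + |8−3| + |10−12| = 5 + 5 + 2 = 12
d(u,B) = |4−10| + |8−1| + |10−4| = 6 + 7 + 6 = 19
d(u,C) = |4−10| + |8−6| + |10−4| = 6 + 2 + 6 = 14
d(u,D) = |4−3| + |8−4| + |10−8| = 1 + 4 + 2 = 7
Sorted ascending: D, A, C, … — the second-nearest is A.

A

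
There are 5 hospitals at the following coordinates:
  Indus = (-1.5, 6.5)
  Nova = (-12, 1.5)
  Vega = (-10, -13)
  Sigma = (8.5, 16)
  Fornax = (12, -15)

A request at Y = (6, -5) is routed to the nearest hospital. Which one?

Squared Euclidean distances:
d²(Y, Indus) = (6−(-1.5))² + (-5−6.5)² = 56.25 + 132.25 = 188.5
d²(Y, Nova) = (6−(-12))² + (-5−1.5)² = 324 + 42.25 = 366.25
d²(Y, Vega) = (6−(-10))² + (-5−(-13))² = 256 + 64 = 320
d²(Y, Sigma) = (6−8.5)² + (-5−16)² = 6.25 + 441 = 447.25
d²(Y, Fornax) = (6−12)² + (-5−(-15))² = 36 + 100 = 136
Minimum is at Fornax.

Fornax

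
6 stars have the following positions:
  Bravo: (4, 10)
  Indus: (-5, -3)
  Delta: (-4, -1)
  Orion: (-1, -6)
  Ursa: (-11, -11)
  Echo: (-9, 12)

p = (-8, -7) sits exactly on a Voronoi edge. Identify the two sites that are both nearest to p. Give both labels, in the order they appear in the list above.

Squared distances from p to each site:
d²(p, Bravo) = (-8−4)² + (-7−10)² = 144 + 289 = 433
d²(p, Indus) = (-8−(-5))² + (-7−(-3))² = 9 + 16 = 25
d²(p, Delta) = (-8−(-4))² + (-7−(-1))² = 16 + 36 = 52
d²(p, Orion) = (-8−(-1))² + (-7−(-6))² = 49 + 1 = 50
d²(p, Ursa) = (-8−(-11))² + (-7−(-11))² = 9 + 16 = 25
d²(p, Echo) = (-8−(-9))² + (-7−12)² = 1 + 361 = 362
p is equidistant from Indus and Ursa (both at squared distance 25), and every other site is strictly farther — so p lies on the Indus–Ursa Voronoi edge.

Indus and Ursa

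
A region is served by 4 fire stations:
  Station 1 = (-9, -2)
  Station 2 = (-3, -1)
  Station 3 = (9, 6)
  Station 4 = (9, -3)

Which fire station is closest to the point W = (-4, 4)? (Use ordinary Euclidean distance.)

Squared Euclidean distances:
d²(W, Station 1) = (-4−(-9))² + (4−(-2))² = 25 + 36 = 61
d²(W, Station 2) = (-4−(-3))² + (4−(-1))² = 1 + 25 = 26
d²(W, Station 3) = (-4−9)² + (4−6)² = 169 + 4 = 173
d²(W, Station 4) = (-4−9)² + (4−(-3))² = 169 + 49 = 218
Minimum is at Station 2.

Station 2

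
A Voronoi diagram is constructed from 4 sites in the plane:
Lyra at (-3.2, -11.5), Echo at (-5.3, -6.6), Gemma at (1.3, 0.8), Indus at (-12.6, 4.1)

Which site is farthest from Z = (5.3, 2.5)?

Indus

Compare squared distances (the ordering matches that of the actual distances):
d²(Z, Lyra) = (5.3−(-3.2))² + (2.5−(-11.5))² = 72.25 + 196 = 268.25
d²(Z, Echo) = (5.3−(-5.3))² + (2.5−(-6.6))² = 112.36 + 82.81 = 195.17
d²(Z, Gemma) = (5.3−1.3)² + (2.5−0.8)² = 16 + 2.89 = 18.89
d²(Z, Indus) = (5.3−(-12.6))² + (2.5−4.1)² = 320.41 + 2.56 = 322.97
The largest is to Indus.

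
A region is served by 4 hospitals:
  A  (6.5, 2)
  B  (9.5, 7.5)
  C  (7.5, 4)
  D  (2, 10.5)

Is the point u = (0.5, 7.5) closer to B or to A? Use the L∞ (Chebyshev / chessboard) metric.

A

d(u,B) = max(9, 0) = 9
d(u,A) = max(6, 5.5) = 6
9 > 6, so A is closer.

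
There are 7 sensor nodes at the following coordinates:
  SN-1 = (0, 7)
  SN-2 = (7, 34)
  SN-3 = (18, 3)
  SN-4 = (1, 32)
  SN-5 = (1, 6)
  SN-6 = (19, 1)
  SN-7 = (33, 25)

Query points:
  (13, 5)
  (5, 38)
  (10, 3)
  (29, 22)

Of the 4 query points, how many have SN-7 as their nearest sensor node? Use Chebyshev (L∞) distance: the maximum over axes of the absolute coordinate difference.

1

(13, 5) — d to each: SN-1:13, SN-2:29, SN-3:5, SN-4:27, SN-5:12, SN-6:6, SN-7:20 → nearest is SN-3
(5, 38) — d to each: SN-1:31, SN-2:4, SN-3:35, SN-4:6, SN-5:32, SN-6:37, SN-7:28 → nearest is SN-2
(10, 3) — d to each: SN-1:10, SN-2:31, SN-3:8, SN-4:29, SN-5:9, SN-6:9, SN-7:23 → nearest is SN-3
(29, 22) — d to each: SN-1:29, SN-2:22, SN-3:19, SN-4:28, SN-5:28, SN-6:21, SN-7:4 → nearest is SN-7
1 of the 4 points has SN-7 as nearest.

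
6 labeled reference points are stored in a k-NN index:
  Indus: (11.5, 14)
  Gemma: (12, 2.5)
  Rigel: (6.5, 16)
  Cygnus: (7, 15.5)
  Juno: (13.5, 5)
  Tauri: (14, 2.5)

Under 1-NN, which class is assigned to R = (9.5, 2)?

Gemma

Since √ is increasing, it suffices to compare squared distances:
d²(R, Indus) = (9.5−11.5)² + (2−14)² = 4 + 144 = 148
d²(R, Gemma) = (9.5−12)² + (2−2.5)² = 6.25 + 0.25 = 6.5
d²(R, Rigel) = (9.5−6.5)² + (2−16)² = 9 + 196 = 205
d²(R, Cygnus) = (9.5−7)² + (2−15.5)² = 6.25 + 182.25 = 188.5
d²(R, Juno) = (9.5−13.5)² + (2−5)² = 16 + 9 = 25
d²(R, Tauri) = (9.5−14)² + (2−2.5)² = 20.25 + 0.25 = 20.5
The smallest is to Gemma, so R lies in the Voronoi region of Gemma.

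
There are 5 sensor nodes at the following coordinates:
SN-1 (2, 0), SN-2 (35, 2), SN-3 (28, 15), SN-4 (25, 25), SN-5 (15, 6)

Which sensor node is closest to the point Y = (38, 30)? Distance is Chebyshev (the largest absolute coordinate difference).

d(Y, SN-1) = max(36, 30) = 36
d(Y, SN-2) = max(3, 28) = 28
d(Y, SN-3) = max(10, 15) = 15
d(Y, SN-4) = max(13, 5) = 13
d(Y, SN-5) = max(23, 24) = 24
Minimum is at SN-4.

SN-4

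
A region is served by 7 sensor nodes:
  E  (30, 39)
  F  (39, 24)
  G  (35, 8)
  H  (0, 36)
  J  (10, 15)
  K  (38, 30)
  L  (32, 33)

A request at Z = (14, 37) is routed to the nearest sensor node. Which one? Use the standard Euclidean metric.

H

Squared Euclidean distances:
|ZE|² = (14−30)² + (37−39)² = 256 + 4 = 260
|ZF|² = (14−39)² + (37−24)² = 625 + 169 = 794
|ZG|² = (14−35)² + (37−8)² = 441 + 841 = 1282
|ZH|² = (14−0)² + (37−36)² = 196 + 1 = 197
|ZJ|² = (14−10)² + (37−15)² = 16 + 484 = 500
|ZK|² = (14−38)² + (37−30)² = 576 + 49 = 625
|ZL|² = (14−32)² + (37−33)² = 324 + 16 = 340
Minimum is at H.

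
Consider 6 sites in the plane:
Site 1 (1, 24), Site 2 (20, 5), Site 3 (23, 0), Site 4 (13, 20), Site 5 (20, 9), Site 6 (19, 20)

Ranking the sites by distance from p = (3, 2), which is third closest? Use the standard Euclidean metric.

Site 3

Squared Euclidean distances:
d²(p, Site 1) = (3−1)² + (2−24)² = 4 + 484 = 488
d²(p, Site 2) = (3−20)² + (2−5)² = 289 + 9 = 298
d²(p, Site 3) = (3−23)² + (2−0)² = 400 + 4 = 404
d²(p, Site 4) = (3−13)² + (2−20)² = 100 + 324 = 424
d²(p, Site 5) = (3−20)² + (2−9)² = 289 + 49 = 338
d²(p, Site 6) = (3−19)² + (2−20)² = 256 + 324 = 580
Sorted ascending: Site 2, Site 5, Site 3, Site 4, … — the third-nearest is Site 3.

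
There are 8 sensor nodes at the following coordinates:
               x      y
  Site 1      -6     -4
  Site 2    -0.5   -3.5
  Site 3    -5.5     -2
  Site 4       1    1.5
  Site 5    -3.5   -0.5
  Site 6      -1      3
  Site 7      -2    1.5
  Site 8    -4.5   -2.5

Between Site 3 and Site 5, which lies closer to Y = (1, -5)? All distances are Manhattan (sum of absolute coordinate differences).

d(Y, Site 3) = |1−(-5.5)| + |-5−(-2)| = 6.5 + 3 = 9.5
d(Y, Site 5) = |1−(-3.5)| + |-5−(-0.5)| = 4.5 + 4.5 = 9
9.5 > 9, so Site 5 is closer.

Site 5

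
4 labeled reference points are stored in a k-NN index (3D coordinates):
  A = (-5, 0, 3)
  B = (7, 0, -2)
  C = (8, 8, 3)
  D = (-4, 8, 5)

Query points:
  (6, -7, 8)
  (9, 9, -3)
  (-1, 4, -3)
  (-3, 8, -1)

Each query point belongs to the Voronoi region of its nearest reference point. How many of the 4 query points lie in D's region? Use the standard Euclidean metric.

1

(6, -7, 8) — d² to each: A:195, B:150, C:254, D:334 → nearest is B
(9, 9, -3) — d² to each: A:313, B:86, C:38, D:234 → nearest is C
(-1, 4, -3) — d² to each: A:68, B:81, C:133, D:89 → nearest is A
(-3, 8, -1) — d² to each: A:84, B:165, C:137, D:37 → nearest is D
1 of the 4 points has D as nearest.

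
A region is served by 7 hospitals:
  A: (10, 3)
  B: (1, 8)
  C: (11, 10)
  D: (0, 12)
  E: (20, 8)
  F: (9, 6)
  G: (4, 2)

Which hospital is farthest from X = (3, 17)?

Since √ is increasing, it suffices to compare squared distances:
|XA|² = (3−10)² + (17−3)² = 49 + 196 = 245
|XB|² = (3−1)² + (17−8)² = 4 + 81 = 85
|XC|² = (3−11)² + (17−10)² = 64 + 49 = 113
|XD|² = (3−0)² + (17−12)² = 9 + 25 = 34
|XE|² = (3−20)² + (17−8)² = 289 + 81 = 370
|XF|² = (3−9)² + (17−6)² = 36 + 121 = 157
|XG|² = (3−4)² + (17−2)² = 1 + 225 = 226
The largest is to E.

E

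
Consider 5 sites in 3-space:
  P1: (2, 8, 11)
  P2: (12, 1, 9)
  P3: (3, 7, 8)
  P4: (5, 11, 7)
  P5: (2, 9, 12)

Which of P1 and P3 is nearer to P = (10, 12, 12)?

P1

Compare squared distances:
|PP1|² = (10−2)² + (12−8)² + (12−11)² = 64 + 16 + 1 = 81
|PP3|² = (10−3)² + (12−7)² + (12−8)² = 49 + 25 + 16 = 90
81 < 90, so P1 is closer.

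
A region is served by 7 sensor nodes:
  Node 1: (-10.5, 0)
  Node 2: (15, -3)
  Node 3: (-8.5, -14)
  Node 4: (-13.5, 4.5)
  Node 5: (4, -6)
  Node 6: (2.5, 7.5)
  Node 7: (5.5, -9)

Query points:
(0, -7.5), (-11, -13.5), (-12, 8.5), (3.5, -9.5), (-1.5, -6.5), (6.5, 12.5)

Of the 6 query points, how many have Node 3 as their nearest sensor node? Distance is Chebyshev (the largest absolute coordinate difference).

(0, -7.5) — d to each: Node 1:10.5, Node 2:15, Node 3:8.5, Node 4:13.5, Node 5:4, Node 6:15, Node 7:5.5 → nearest is Node 5
(-11, -13.5) — d to each: Node 1:13.5, Node 2:26, Node 3:2.5, Node 4:18, Node 5:15, Node 6:21, Node 7:16.5 → nearest is Node 3
(-12, 8.5) — d to each: Node 1:8.5, Node 2:27, Node 3:22.5, Node 4:4, Node 5:16, Node 6:14.5, Node 7:17.5 → nearest is Node 4
(3.5, -9.5) — d to each: Node 1:14, Node 2:11.5, Node 3:12, Node 4:17, Node 5:3.5, Node 6:17, Node 7:2 → nearest is Node 7
(-1.5, -6.5) — d to each: Node 1:9, Node 2:16.5, Node 3:7.5, Node 4:12, Node 5:5.5, Node 6:14, Node 7:7 → nearest is Node 5
(6.5, 12.5) — d to each: Node 1:17, Node 2:15.5, Node 3:26.5, Node 4:20, Node 5:18.5, Node 6:5, Node 7:21.5 → nearest is Node 6
1 of the 6 points has Node 3 as nearest.

1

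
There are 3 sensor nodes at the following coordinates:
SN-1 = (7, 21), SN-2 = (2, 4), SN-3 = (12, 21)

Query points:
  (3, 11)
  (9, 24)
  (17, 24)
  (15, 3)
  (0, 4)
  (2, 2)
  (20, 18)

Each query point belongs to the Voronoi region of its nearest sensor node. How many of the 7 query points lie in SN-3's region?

(3, 11) — d² to each: SN-1:116, SN-2:50, SN-3:181 → nearest is SN-2
(9, 24) — d² to each: SN-1:13, SN-2:449, SN-3:18 → nearest is SN-1
(17, 24) — d² to each: SN-1:109, SN-2:625, SN-3:34 → nearest is SN-3
(15, 3) — d² to each: SN-1:388, SN-2:170, SN-3:333 → nearest is SN-2
(0, 4) — d² to each: SN-1:338, SN-2:4, SN-3:433 → nearest is SN-2
(2, 2) — d² to each: SN-1:386, SN-2:4, SN-3:461 → nearest is SN-2
(20, 18) — d² to each: SN-1:178, SN-2:520, SN-3:73 → nearest is SN-3
2 of the 7 points have SN-3 as nearest.

2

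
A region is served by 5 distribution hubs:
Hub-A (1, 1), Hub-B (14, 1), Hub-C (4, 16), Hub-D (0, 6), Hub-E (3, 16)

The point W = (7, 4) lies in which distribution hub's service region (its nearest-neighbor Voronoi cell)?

Hub-A

Squared Euclidean distances:
d²(W, Hub-A) = 36 + 9 = 45
d²(W, Hub-B) = 49 + 9 = 58
d²(W, Hub-C) = 9 + 144 = 153
d²(W, Hub-D) = 49 + 4 = 53
d²(W, Hub-E) = 16 + 144 = 160
The smallest is to Hub-A, so W lies in the Voronoi region of Hub-A.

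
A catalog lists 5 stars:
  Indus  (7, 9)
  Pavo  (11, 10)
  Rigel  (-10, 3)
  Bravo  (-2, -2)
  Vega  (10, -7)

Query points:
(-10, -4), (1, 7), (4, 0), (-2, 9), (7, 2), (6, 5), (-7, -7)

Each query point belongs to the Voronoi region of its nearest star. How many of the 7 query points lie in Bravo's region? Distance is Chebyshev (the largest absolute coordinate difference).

(-10, -4) — d to each: Indus:17, Pavo:21, Rigel:7, Bravo:8, Vega:20 → nearest is Rigel
(1, 7) — d to each: Indus:6, Pavo:10, Rigel:11, Bravo:9, Vega:14 → nearest is Indus
(4, 0) — d to each: Indus:9, Pavo:10, Rigel:14, Bravo:6, Vega:7 → nearest is Bravo
(-2, 9) — d to each: Indus:9, Pavo:13, Rigel:8, Bravo:11, Vega:16 → nearest is Rigel
(7, 2) — d to each: Indus:7, Pavo:8, Rigel:17, Bravo:9, Vega:9 → nearest is Indus
(6, 5) — d to each: Indus:4, Pavo:5, Rigel:16, Bravo:8, Vega:12 → nearest is Indus
(-7, -7) — d to each: Indus:16, Pavo:18, Rigel:10, Bravo:5, Vega:17 → nearest is Bravo
2 of the 7 points have Bravo as nearest.

2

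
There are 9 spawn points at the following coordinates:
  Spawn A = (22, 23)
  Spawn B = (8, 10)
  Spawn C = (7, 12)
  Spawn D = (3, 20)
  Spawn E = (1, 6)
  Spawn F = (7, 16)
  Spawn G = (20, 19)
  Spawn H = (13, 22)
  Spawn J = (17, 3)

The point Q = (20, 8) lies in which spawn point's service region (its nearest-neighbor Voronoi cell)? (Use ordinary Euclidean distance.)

Spawn J

Compare squared distances (the ordering matches that of the actual distances):
d²(Q, Spawn A) = (20−22)² + (8−23)² = 4 + 225 = 229
d²(Q, Spawn B) = (20−8)² + (8−10)² = 144 + 4 = 148
d²(Q, Spawn C) = (20−7)² + (8−12)² = 169 + 16 = 185
d²(Q, Spawn D) = (20−3)² + (8−20)² = 289 + 144 = 433
d²(Q, Spawn E) = (20−1)² + (8−6)² = 361 + 4 = 365
d²(Q, Spawn F) = (20−7)² + (8−16)² = 169 + 64 = 233
d²(Q, Spawn G) = (20−20)² + (8−19)² = 0 + 121 = 121
d²(Q, Spawn H) = (20−13)² + (8−22)² = 49 + 196 = 245
d²(Q, Spawn J) = (20−17)² + (8−3)² = 9 + 25 = 34
The smallest is to Spawn J, so Q lies in the Voronoi region of Spawn J.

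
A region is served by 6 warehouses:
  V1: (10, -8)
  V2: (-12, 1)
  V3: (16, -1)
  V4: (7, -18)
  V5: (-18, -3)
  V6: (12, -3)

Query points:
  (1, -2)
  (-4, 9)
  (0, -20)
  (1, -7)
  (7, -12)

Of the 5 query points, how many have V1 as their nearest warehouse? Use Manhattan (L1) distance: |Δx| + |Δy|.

1

(1, -2) — d to each: V1:15, V2:16, V3:16, V4:22, V5:20, V6:12 → nearest is V6
(-4, 9) — d to each: V1:31, V2:16, V3:30, V4:38, V5:26, V6:28 → nearest is V2
(0, -20) — d to each: V1:22, V2:33, V3:35, V4:9, V5:35, V6:29 → nearest is V4
(1, -7) — d to each: V1:10, V2:21, V3:21, V4:17, V5:23, V6:15 → nearest is V1
(7, -12) — d to each: V1:7, V2:32, V3:20, V4:6, V5:34, V6:14 → nearest is V4
1 of the 5 points has V1 as nearest.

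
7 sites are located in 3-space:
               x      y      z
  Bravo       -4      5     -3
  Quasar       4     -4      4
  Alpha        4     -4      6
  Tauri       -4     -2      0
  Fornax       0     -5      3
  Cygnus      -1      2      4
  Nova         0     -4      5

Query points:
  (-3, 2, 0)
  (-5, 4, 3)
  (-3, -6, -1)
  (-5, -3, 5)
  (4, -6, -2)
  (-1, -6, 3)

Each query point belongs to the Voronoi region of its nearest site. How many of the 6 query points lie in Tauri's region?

2

(-3, 2, 0) — d² to each: Bravo:19, Quasar:101, Alpha:121, Tauri:17, Fornax:67, Cygnus:20, Nova:70 → nearest is Tauri
(-5, 4, 3) — d² to each: Bravo:38, Quasar:146, Alpha:154, Tauri:46, Fornax:106, Cygnus:21, Nova:93 → nearest is Cygnus
(-3, -6, -1) — d² to each: Bravo:126, Quasar:78, Alpha:102, Tauri:18, Fornax:26, Cygnus:93, Nova:49 → nearest is Tauri
(-5, -3, 5) — d² to each: Bravo:129, Quasar:83, Alpha:83, Tauri:27, Fornax:33, Cygnus:42, Nova:26 → nearest is Nova
(4, -6, -2) — d² to each: Bravo:186, Quasar:40, Alpha:68, Tauri:84, Fornax:42, Cygnus:125, Nova:69 → nearest is Quasar
(-1, -6, 3) — d² to each: Bravo:166, Quasar:30, Alpha:38, Tauri:34, Fornax:2, Cygnus:65, Nova:9 → nearest is Fornax
2 of the 6 points have Tauri as nearest.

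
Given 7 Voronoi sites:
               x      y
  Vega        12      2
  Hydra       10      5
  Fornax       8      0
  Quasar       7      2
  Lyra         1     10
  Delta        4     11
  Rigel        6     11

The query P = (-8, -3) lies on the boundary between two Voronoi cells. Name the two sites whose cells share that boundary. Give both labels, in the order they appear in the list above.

Quasar and Lyra

Squared distances from P to each site:
d²(P, Vega) = (-8−12)² + (-3−2)² = 400 + 25 = 425
d²(P, Hydra) = (-8−10)² + (-3−5)² = 324 + 64 = 388
d²(P, Fornax) = (-8−8)² + (-3−0)² = 256 + 9 = 265
d²(P, Quasar) = (-8−7)² + (-3−2)² = 225 + 25 = 250
d²(P, Lyra) = (-8−1)² + (-3−10)² = 81 + 169 = 250
d²(P, Delta) = (-8−4)² + (-3−11)² = 144 + 196 = 340
d²(P, Rigel) = (-8−6)² + (-3−11)² = 196 + 196 = 392
P is equidistant from Quasar and Lyra (both at squared distance 250), and every other site is strictly farther — so P lies on the Quasar–Lyra Voronoi edge.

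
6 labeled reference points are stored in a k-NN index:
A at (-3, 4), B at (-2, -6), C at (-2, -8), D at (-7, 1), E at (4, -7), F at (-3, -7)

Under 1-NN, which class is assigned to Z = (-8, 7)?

Compare squared distances (the ordering matches that of the actual distances):
|ZA|² = (-8−(-3))² + (7−4)² = 25 + 9 = 34
|ZB|² = (-8−(-2))² + (7−(-6))² = 36 + 169 = 205
|ZC|² = (-8−(-2))² + (7−(-8))² = 36 + 225 = 261
|ZD|² = (-8−(-7))² + (7−1)² = 1 + 36 = 37
|ZE|² = (-8−4)² + (7−(-7))² = 144 + 196 = 340
|ZF|² = (-8−(-3))² + (7−(-7))² = 25 + 196 = 221
The smallest is to A, so Z lies in the Voronoi region of A.

A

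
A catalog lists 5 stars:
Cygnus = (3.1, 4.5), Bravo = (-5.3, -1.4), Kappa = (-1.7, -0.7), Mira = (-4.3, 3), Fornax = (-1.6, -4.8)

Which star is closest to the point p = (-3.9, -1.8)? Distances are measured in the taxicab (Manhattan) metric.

d(p, Cygnus) = |-3.9−3.1| + |-1.8−4.5| = 7 + 6.3 = 13.3
d(p, Bravo) = |-3.9−(-5.3)| + |-1.8−(-1.4)| = 1.4 + 0.4 = 1.8
d(p, Kappa) = |-3.9−(-1.7)| + |-1.8−(-0.7)| = 2.2 + 1.1 = 3.3
d(p, Mira) = |-3.9−(-4.3)| + |-1.8−3| = 0.4 + 4.8 = 5.2
d(p, Fornax) = |-3.9−(-1.6)| + |-1.8−(-4.8)| = 2.3 + 3 = 5.3
Bravo is nearest.

Bravo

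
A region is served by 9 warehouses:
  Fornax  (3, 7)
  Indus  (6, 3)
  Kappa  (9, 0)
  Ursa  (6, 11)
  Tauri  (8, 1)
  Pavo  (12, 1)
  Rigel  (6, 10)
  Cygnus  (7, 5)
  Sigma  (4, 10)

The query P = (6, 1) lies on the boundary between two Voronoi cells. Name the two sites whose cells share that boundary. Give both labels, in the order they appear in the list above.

Indus and Tauri

Squared distances from P to each site:
d²(P, Fornax) = 9 + 36 = 45
d²(P, Indus) = 0 + 4 = 4
d²(P, Kappa) = 9 + 1 = 10
d²(P, Ursa) = 0 + 100 = 100
d²(P, Tauri) = 4 + 0 = 4
d²(P, Pavo) = 36 + 0 = 36
d²(P, Rigel) = 0 + 81 = 81
d²(P, Cygnus) = 1 + 16 = 17
d²(P, Sigma) = 4 + 81 = 85
P is equidistant from Indus and Tauri (both at squared distance 4), and every other site is strictly farther — so P lies on the Indus–Tauri Voronoi edge.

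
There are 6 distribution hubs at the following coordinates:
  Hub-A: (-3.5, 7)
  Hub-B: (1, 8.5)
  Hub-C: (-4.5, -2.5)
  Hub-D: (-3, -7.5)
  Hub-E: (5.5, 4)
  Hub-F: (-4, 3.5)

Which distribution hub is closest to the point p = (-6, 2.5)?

Squared Euclidean distances:
d²(p, Hub-A) = (-6−(-3.5))² + (2.5−7)² = 6.25 + 20.25 = 26.5
d²(p, Hub-B) = (-6−1)² + (2.5−8.5)² = 49 + 36 = 85
d²(p, Hub-C) = (-6−(-4.5))² + (2.5−(-2.5))² = 2.25 + 25 = 27.25
d²(p, Hub-D) = (-6−(-3))² + (2.5−(-7.5))² = 9 + 100 = 109
d²(p, Hub-E) = (-6−5.5)² + (2.5−4)² = 132.25 + 2.25 = 134.5
d²(p, Hub-F) = (-6−(-4))² + (2.5−3.5)² = 4 + 1 = 5
Hub-F is nearest.

Hub-F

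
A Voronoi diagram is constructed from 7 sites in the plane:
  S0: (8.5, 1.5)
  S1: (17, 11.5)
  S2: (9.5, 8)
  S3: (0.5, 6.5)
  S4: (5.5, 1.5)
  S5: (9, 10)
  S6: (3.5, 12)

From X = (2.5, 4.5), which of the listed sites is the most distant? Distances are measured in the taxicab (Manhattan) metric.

S1

d(X,S0) = |2.5−8.5| + |4.5−1.5| = 6 + 3 = 9
d(X,S1) = |2.5−17| + |4.5−11.5| = 14.5 + 7 = 21.5
d(X,S2) = |2.5−9.5| + |4.5−8| = 7 + 3.5 = 10.5
d(X,S3) = |2.5−0.5| + |4.5−6.5| = 2 + 2 = 4
d(X,S4) = |2.5−5.5| + |4.5−1.5| = 3 + 3 = 6
d(X,S5) = |2.5−9| + |4.5−10| = 6.5 + 5.5 = 12
d(X,S6) = |2.5−3.5| + |4.5−12| = 1 + 7.5 = 8.5
The largest is to S1.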